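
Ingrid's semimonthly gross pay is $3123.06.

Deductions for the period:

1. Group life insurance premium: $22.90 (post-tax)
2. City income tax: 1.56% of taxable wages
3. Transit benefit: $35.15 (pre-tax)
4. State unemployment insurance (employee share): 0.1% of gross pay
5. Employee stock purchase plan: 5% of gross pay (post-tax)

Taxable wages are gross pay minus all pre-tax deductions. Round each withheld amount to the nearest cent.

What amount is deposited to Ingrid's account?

Transit benefit: $35.15
Taxable wages = $3123.06 − $35.15 = $3087.91
City income tax: $3087.91 × 0.0156 = $48.17
State unemployment insurance (employee share): $3123.06 × 0.001 = $3.12
Employee stock purchase plan: $3123.06 × 0.05 = $156.15
Group life insurance premium: $22.90
Total deductions = $35.15 + $48.17 + $3.12 + $156.15 + $22.90 = $265.49
Net pay = $3123.06 − $265.49 = $2857.57

$2857.57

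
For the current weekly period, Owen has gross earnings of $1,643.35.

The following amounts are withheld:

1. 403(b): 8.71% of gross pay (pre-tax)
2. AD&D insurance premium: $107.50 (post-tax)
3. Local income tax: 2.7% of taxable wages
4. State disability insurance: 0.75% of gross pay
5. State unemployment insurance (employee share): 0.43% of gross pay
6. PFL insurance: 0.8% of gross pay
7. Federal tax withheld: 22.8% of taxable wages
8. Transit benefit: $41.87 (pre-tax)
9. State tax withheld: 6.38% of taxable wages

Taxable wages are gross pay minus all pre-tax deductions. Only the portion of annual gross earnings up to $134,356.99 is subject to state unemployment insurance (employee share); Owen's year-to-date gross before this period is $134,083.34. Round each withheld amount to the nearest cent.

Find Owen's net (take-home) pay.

$859.26

Transit benefit: $41.87
403(b): $1,643.35 × 0.0871 = $143.14
Pre-tax total = $41.87 + $143.14 = $185.01
Taxable wages = $1,643.35 − $185.01 = $1,458.34
State tax withheld: $1,458.34 × 0.0638 = $93.04
Federal tax withheld: $1,458.34 × 0.228 = $332.50
Local income tax: $1,458.34 × 0.027 = $39.38
State disability insurance: $1,643.35 × 0.0075 = $12.33
State unemployment insurance (employee share): only $134,356.99 − $134,083.34 = $273.65 of this check is subject → $273.65 × 0.0043 = $1.18
PFL insurance: $1,643.35 × 0.008 = $13.15
AD&D insurance premium: $107.50
Total deductions = $41.87 + $143.14 + $93.04 + $332.50 + $39.38 + $12.33 + $1.18 + $13.15 + $107.50 = $784.09
Net pay = $1,643.35 − $784.09 = $859.26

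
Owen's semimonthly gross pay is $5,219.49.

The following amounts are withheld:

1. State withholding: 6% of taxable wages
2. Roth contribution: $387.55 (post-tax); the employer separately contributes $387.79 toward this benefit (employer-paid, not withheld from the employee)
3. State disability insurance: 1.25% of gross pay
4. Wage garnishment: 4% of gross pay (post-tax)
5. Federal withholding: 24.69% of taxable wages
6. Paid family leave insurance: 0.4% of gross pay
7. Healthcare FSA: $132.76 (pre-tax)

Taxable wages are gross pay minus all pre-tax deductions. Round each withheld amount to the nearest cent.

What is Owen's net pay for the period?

$2,843.17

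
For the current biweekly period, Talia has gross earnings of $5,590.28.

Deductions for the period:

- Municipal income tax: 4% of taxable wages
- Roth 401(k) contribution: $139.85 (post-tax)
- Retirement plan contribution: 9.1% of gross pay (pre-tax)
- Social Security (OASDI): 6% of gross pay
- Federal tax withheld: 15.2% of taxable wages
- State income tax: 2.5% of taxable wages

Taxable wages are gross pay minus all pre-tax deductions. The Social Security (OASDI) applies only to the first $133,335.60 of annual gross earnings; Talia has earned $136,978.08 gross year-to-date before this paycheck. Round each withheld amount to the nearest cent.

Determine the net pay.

Retirement plan contribution: $5,590.28 × 0.091 = $508.72
Taxable wages = $5,590.28 − $508.72 = $5,081.56
State income tax: $5,081.56 × 0.025 = $127.04
Municipal income tax: $5,081.56 × 0.04 = $203.26
Federal tax withheld: $5,081.56 × 0.152 = $772.40
Social Security (OASDI): annual cap $133,335.60 already reached (YTD $136,978.08), so $0.00
Roth 401(k) contribution: $139.85
Total deductions = $508.72 + $127.04 + $203.26 + $772.40 + $0.00 + $139.85 = $1,751.27
Net pay = $5,590.28 − $1,751.27 = $3,839.01

$3,839.01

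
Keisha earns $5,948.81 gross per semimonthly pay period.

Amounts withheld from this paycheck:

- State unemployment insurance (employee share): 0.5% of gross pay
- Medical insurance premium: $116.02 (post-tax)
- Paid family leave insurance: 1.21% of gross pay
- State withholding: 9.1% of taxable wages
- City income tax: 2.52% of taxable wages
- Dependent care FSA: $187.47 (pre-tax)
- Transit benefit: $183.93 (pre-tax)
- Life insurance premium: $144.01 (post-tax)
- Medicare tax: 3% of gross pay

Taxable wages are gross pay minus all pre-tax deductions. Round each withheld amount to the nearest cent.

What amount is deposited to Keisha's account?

$4,389.11

Transit benefit: $183.93
Dependent care FSA: $187.47
Pre-tax total = $183.93 + $187.47 = $371.40
Taxable wages = $5,948.81 − $371.40 = $5,577.41
City income tax: $5,577.41 × 0.0252 = $140.55
State withholding: $5,577.41 × 0.091 = $507.54
State unemployment insurance (employee share): $5,948.81 × 0.005 = $29.74
Medicare tax: $5,948.81 × 0.03 = $178.46
Paid family leave insurance: $5,948.81 × 0.0121 = $71.98
Life insurance premium: $144.01
Medical insurance premium: $116.02
Total deductions = $183.93 + $187.47 + $140.55 + $507.54 + $29.74 + $178.46 + $71.98 + $144.01 + $116.02 = $1,559.70
Net pay = $5,948.81 − $1,559.70 = $4,389.11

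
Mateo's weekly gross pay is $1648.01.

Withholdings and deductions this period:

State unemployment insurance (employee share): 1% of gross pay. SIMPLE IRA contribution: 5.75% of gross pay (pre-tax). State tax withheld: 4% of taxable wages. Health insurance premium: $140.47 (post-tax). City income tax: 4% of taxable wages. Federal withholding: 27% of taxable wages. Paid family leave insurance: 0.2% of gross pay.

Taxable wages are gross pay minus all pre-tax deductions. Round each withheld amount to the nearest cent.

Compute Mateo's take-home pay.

$849.36

SIMPLE IRA contribution: $1648.01 × 0.0575 = $94.76
Taxable wages = $1648.01 − $94.76 = $1553.25
City income tax: $1553.25 × 0.04 = $62.13
State tax withheld: $1553.25 × 0.04 = $62.13
Federal withholding: $1553.25 × 0.27 = $419.38
Paid family leave insurance: $1648.01 × 0.002 = $3.30
State unemployment insurance (employee share): $1648.01 × 0.01 = $16.48
Health insurance premium: $140.47
Total deductions = $94.76 + $62.13 + $62.13 + $419.38 + $3.30 + $16.48 + $140.47 = $798.65
Net pay = $1648.01 − $798.65 = $849.36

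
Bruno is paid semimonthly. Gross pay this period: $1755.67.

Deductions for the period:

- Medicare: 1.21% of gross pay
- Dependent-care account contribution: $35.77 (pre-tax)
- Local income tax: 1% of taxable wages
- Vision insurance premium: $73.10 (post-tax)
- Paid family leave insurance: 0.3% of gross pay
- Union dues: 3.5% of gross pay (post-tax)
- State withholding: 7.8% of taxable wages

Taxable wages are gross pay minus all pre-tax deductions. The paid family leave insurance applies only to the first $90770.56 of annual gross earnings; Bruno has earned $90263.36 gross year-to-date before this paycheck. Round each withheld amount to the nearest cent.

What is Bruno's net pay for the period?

Dependent-care account contribution: $35.77
Taxable wages = $1755.67 − $35.77 = $1719.90
Local income tax: $1719.90 × 0.01 = $17.20
State withholding: $1719.90 × 0.078 = $134.15
Medicare: $1755.67 × 0.0121 = $21.24
Paid family leave insurance: only $90770.56 − $90263.36 = $507.20 of this check is subject → $507.20 × 0.003 = $1.52
Union dues: $1755.67 × 0.035 = $61.45
Vision insurance premium: $73.10
Total deductions = $35.77 + $17.20 + $134.15 + $21.24 + $1.52 + $61.45 + $73.10 = $344.43
Net pay = $1755.67 − $344.43 = $1411.24

$1411.24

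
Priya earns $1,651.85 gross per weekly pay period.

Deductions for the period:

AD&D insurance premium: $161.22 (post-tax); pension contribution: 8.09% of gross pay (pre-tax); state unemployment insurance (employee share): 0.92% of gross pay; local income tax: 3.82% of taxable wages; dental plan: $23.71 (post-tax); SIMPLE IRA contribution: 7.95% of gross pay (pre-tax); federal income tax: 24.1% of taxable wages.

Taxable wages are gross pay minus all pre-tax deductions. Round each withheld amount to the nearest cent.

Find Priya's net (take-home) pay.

$799.55

SIMPLE IRA contribution: $1,651.85 × 0.0795 = $131.32
Pension contribution: $1,651.85 × 0.0809 = $133.63
Pre-tax total = $131.32 + $133.63 = $264.95
Taxable wages = $1,651.85 − $264.95 = $1,386.90
Local income tax: $1,386.90 × 0.0382 = $52.98
Federal income tax: $1,386.90 × 0.241 = $334.24
State unemployment insurance (employee share): $1,651.85 × 0.0092 = $15.20
Dental plan: $23.71
AD&D insurance premium: $161.22
Total deductions = $131.32 + $133.63 + $52.98 + $334.24 + $15.20 + $23.71 + $161.22 = $852.30
Net pay = $1,651.85 − $852.30 = $799.55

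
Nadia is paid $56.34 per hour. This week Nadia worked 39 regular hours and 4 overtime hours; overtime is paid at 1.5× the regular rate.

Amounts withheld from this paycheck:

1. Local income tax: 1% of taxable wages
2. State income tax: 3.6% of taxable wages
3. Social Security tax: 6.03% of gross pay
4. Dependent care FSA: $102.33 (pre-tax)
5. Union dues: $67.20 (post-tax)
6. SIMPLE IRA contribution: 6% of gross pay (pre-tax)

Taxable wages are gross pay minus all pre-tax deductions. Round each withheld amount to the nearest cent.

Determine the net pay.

Regular pay: 39 × $56.34 = $2,197.26
Overtime pay: 4 × $56.34 × 1.5 = $338.04
Gross pay = $2,197.26 + $338.04 = $2,535.30
SIMPLE IRA contribution: $2,535.30 × 0.06 = $152.12
Dependent care FSA: $102.33
Pre-tax total = $152.12 + $102.33 = $254.45
Taxable wages = $2,535.30 − $254.45 = $2,280.85
State income tax: $2,280.85 × 0.036 = $82.11
Local income tax: $2,280.85 × 0.01 = $22.81
Social Security tax: $2,535.30 × 0.0603 = $152.88
Union dues: $67.20
Total deductions = $152.12 + $102.33 + $82.11 + $22.81 + $152.88 + $67.20 = $579.45
Net pay = $2,535.30 − $579.45 = $1,955.85

$1,955.85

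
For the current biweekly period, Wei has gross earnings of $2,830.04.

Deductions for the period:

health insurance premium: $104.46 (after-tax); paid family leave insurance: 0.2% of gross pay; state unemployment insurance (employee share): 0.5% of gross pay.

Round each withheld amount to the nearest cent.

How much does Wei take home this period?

$2,705.77

State unemployment insurance (employee share): $2,830.04 × 0.005 = $14.15
Paid family leave insurance: $2,830.04 × 0.002 = $5.66
Health insurance premium: $104.46
Total deductions = $14.15 + $5.66 + $104.46 = $124.27
Net pay = $2,830.04 − $124.27 = $2,705.77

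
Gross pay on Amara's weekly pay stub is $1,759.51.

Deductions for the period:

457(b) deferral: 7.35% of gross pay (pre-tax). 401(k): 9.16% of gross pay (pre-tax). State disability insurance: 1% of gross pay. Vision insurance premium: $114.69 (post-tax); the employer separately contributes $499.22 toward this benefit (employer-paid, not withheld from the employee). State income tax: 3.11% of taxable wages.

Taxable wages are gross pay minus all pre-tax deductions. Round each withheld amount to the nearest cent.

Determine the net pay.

401(k): $1,759.51 × 0.0916 = $161.17
457(b) deferral: $1,759.51 × 0.0735 = $129.32
Pre-tax total = $161.17 + $129.32 = $290.49
Taxable wages = $1,759.51 − $290.49 = $1,469.02
State income tax: $1,469.02 × 0.0311 = $45.69
State disability insurance: $1,759.51 × 0.01 = $17.60
Vision insurance premium: $114.69
(Employer's $499.22 toward vision insurance premium is not withheld from the employee.)
Total deductions = $161.17 + $129.32 + $45.69 + $17.60 + $114.69 = $468.47
Net pay = $1,759.51 − $468.47 = $1,291.04

$1,291.04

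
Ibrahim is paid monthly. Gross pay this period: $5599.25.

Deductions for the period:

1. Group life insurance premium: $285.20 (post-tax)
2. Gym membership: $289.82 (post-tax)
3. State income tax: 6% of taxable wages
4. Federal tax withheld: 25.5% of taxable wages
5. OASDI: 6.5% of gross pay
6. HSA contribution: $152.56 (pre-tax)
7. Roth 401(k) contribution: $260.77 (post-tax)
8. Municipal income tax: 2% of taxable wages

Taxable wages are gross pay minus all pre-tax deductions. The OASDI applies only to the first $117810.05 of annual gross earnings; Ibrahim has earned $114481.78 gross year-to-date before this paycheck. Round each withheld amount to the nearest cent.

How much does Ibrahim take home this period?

HSA contribution: $152.56
Taxable wages = $5599.25 − $152.56 = $5446.69
Federal tax withheld: $5446.69 × 0.255 = $1388.91
Municipal income tax: $5446.69 × 0.02 = $108.93
State income tax: $5446.69 × 0.06 = $326.80
OASDI: only $117810.05 − $114481.78 = $3328.27 of this check is subject → $3328.27 × 0.065 = $216.34
Gym membership: $289.82
Roth 401(k) contribution: $260.77
Group life insurance premium: $285.20
Total deductions = $152.56 + $1388.91 + $108.93 + $326.80 + $216.34 + $289.82 + $260.77 + $285.20 = $3029.33
Net pay = $5599.25 − $3029.33 = $2569.92

$2569.92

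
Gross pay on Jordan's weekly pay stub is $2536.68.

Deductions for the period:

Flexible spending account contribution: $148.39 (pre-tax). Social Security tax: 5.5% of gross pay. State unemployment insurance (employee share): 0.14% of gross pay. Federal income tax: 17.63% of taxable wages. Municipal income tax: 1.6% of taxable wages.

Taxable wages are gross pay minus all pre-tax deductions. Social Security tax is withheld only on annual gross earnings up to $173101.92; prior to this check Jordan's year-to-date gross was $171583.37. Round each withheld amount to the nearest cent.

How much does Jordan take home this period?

$1841.95

Flexible spending account contribution: $148.39
Taxable wages = $2536.68 − $148.39 = $2388.29
Federal income tax: $2388.29 × 0.1763 = $421.06
Municipal income tax: $2388.29 × 0.016 = $38.21
State unemployment insurance (employee share): $2536.68 × 0.0014 = $3.55
Social Security tax: only $173101.92 − $171583.37 = $1518.55 of this check is subject → $1518.55 × 0.055 = $83.52
Total deductions = $148.39 + $421.06 + $38.21 + $3.55 + $83.52 = $694.73
Net pay = $2536.68 − $694.73 = $1841.95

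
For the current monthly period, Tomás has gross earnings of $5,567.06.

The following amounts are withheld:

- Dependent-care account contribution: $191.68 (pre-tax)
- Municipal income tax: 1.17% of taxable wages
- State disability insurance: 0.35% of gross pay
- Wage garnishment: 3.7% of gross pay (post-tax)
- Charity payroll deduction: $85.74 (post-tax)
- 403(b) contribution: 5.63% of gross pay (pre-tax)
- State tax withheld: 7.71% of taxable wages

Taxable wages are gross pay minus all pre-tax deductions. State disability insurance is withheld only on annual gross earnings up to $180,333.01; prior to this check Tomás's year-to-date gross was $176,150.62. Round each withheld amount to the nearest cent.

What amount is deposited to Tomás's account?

403(b) contribution: $5,567.06 × 0.0563 = $313.43
Dependent-care account contribution: $191.68
Pre-tax total = $313.43 + $191.68 = $505.11
Taxable wages = $5,567.06 − $505.11 = $5,061.95
Municipal income tax: $5,061.95 × 0.0117 = $59.22
State tax withheld: $5,061.95 × 0.0771 = $390.28
State disability insurance: only $180,333.01 − $176,150.62 = $4,182.39 of this check is subject → $4,182.39 × 0.0035 = $14.64
Charity payroll deduction: $85.74
Wage garnishment: $5,567.06 × 0.037 = $205.98
Total deductions = $313.43 + $191.68 + $59.22 + $390.28 + $14.64 + $85.74 + $205.98 = $1,260.97
Net pay = $5,567.06 − $1,260.97 = $4,306.09

$4,306.09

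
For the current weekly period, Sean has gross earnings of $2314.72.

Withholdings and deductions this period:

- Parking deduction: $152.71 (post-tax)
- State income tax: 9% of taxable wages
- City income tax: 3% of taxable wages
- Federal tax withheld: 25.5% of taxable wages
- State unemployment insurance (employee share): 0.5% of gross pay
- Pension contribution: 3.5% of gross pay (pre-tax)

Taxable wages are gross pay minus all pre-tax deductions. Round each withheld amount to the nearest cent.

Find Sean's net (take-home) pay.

$1231.79

Pension contribution: $2314.72 × 0.035 = $81.02
Taxable wages = $2314.72 − $81.02 = $2233.70
City income tax: $2233.70 × 0.03 = $67.01
Federal tax withheld: $2233.70 × 0.255 = $569.59
State income tax: $2233.70 × 0.09 = $201.03
State unemployment insurance (employee share): $2314.72 × 0.005 = $11.57
Parking deduction: $152.71
Total deductions = $81.02 + $67.01 + $569.59 + $201.03 + $11.57 + $152.71 = $1082.93
Net pay = $2314.72 − $1082.93 = $1231.79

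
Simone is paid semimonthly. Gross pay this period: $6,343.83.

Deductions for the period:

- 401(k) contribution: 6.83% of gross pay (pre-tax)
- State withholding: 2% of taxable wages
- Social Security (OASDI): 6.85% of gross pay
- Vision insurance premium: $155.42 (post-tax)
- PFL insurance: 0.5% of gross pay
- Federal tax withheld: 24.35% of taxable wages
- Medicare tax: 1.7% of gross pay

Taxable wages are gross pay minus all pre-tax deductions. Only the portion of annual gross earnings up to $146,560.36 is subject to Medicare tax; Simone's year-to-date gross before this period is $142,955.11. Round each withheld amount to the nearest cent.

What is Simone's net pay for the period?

$3,670.14

401(k) contribution: $6,343.83 × 0.0683 = $433.28
Taxable wages = $6,343.83 − $433.28 = $5,910.55
Federal tax withheld: $5,910.55 × 0.2435 = $1,439.22
State withholding: $5,910.55 × 0.02 = $118.21
Medicare tax: only $146,560.36 − $142,955.11 = $3,605.25 of this check is subject → $3,605.25 × 0.017 = $61.29
Social Security (OASDI): $6,343.83 × 0.0685 = $434.55
PFL insurance: $6,343.83 × 0.005 = $31.72
Vision insurance premium: $155.42
Total deductions = $433.28 + $1,439.22 + $118.21 + $61.29 + $434.55 + $31.72 + $155.42 = $2,673.69
Net pay = $6,343.83 − $2,673.69 = $3,670.14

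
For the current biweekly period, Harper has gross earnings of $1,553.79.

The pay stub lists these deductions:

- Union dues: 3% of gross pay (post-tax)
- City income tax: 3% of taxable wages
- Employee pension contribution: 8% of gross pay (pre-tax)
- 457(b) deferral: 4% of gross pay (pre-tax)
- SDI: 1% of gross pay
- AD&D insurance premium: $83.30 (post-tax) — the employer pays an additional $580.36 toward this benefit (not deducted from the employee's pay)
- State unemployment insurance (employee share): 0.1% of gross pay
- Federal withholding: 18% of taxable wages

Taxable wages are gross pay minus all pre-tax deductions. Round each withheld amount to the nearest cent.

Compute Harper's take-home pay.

457(b) deferral: $1,553.79 × 0.04 = $62.15
Employee pension contribution: $1,553.79 × 0.08 = $124.30
Pre-tax total = $62.15 + $124.30 = $186.45
Taxable wages = $1,553.79 − $186.45 = $1,367.34
Federal withholding: $1,367.34 × 0.18 = $246.12
City income tax: $1,367.34 × 0.03 = $41.02
State unemployment insurance (employee share): $1,553.79 × 0.001 = $1.55
SDI: $1,553.79 × 0.01 = $15.54
AD&D insurance premium: $83.30
Union dues: $1,553.79 × 0.03 = $46.61
(Employer's $580.36 toward AD&D insurance premium is not withheld from the employee.)
Total deductions = $62.15 + $124.30 + $246.12 + $41.02 + $1.55 + $15.54 + $83.30 + $46.61 = $620.59
Net pay = $1,553.79 − $620.59 = $933.20

$933.20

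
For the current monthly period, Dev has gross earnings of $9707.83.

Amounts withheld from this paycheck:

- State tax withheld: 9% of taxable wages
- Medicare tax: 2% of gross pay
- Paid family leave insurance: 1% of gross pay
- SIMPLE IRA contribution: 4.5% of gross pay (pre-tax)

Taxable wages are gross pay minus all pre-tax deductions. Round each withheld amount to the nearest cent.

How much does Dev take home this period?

$8145.35

SIMPLE IRA contribution: $9707.83 × 0.045 = $436.85
Taxable wages = $9707.83 − $436.85 = $9270.98
State tax withheld: $9270.98 × 0.09 = $834.39
Paid family leave insurance: $9707.83 × 0.01 = $97.08
Medicare tax: $9707.83 × 0.02 = $194.16
Total deductions = $436.85 + $834.39 + $97.08 + $194.16 = $1562.48
Net pay = $9707.83 − $1562.48 = $8145.35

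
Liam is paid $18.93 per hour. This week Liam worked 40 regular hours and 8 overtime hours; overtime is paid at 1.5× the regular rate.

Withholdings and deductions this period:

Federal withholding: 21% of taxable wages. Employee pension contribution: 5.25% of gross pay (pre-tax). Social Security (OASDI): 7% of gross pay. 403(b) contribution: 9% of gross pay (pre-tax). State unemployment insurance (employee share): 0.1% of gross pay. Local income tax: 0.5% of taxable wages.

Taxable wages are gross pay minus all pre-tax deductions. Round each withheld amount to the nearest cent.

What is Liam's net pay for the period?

$592.72

Regular pay: 40 × $18.93 = $757.20
Overtime pay: 8 × $18.93 × 1.5 = $227.16
Gross pay = $757.20 + $227.16 = $984.36
403(b) contribution: $984.36 × 0.09 = $88.59
Employee pension contribution: $984.36 × 0.0525 = $51.68
Pre-tax total = $88.59 + $51.68 = $140.27
Taxable wages = $984.36 − $140.27 = $844.09
Federal withholding: $844.09 × 0.21 = $177.26
Local income tax: $844.09 × 0.005 = $4.22
Social Security (OASDI): $984.36 × 0.07 = $68.91
State unemployment insurance (employee share): $984.36 × 0.001 = $0.98
Total deductions = $88.59 + $51.68 + $177.26 + $4.22 + $68.91 + $0.98 = $391.64
Net pay = $984.36 − $391.64 = $592.72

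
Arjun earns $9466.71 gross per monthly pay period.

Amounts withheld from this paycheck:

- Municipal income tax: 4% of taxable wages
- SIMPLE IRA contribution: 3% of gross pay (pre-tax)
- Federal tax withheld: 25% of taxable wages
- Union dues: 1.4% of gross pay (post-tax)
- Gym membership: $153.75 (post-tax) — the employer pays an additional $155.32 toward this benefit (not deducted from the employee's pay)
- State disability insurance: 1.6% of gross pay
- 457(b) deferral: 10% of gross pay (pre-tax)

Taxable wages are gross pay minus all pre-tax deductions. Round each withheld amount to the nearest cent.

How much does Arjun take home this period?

457(b) deferral: $9466.71 × 0.1 = $946.67
SIMPLE IRA contribution: $9466.71 × 0.03 = $284.00
Pre-tax total = $946.67 + $284.00 = $1230.67
Taxable wages = $9466.71 − $1230.67 = $8236.04
Federal tax withheld: $8236.04 × 0.25 = $2059.01
Municipal income tax: $8236.04 × 0.04 = $329.44
State disability insurance: $9466.71 × 0.016 = $151.47
Union dues: $9466.71 × 0.014 = $132.53
Gym membership: $153.75
(Employer's $155.32 toward gym membership is not withheld from the employee.)
Total deductions = $946.67 + $284.00 + $2059.01 + $329.44 + $151.47 + $132.53 + $153.75 = $4056.87
Net pay = $9466.71 − $4056.87 = $5409.84

$5409.84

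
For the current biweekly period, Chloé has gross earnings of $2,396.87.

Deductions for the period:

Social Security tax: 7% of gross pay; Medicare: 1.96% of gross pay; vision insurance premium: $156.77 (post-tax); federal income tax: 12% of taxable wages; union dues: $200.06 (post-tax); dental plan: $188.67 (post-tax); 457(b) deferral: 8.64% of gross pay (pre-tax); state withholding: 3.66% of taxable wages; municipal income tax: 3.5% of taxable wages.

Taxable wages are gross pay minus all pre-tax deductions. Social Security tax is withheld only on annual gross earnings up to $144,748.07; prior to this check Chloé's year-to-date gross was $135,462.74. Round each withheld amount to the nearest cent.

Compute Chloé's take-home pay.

$1,009.96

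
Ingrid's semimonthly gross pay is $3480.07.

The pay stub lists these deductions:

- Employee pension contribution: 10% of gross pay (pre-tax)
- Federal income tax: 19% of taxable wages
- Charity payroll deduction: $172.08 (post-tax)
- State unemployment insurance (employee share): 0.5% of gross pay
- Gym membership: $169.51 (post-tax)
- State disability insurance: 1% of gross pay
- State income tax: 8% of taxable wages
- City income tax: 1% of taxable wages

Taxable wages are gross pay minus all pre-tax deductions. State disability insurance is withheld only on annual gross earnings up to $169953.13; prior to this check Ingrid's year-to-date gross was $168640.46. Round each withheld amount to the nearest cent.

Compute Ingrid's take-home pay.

$1882.97

Employee pension contribution: $3480.07 × 0.1 = $348.01
Taxable wages = $3480.07 − $348.01 = $3132.06
State income tax: $3132.06 × 0.08 = $250.56
City income tax: $3132.06 × 0.01 = $31.32
Federal income tax: $3132.06 × 0.19 = $595.09
State unemployment insurance (employee share): $3480.07 × 0.005 = $17.40
State disability insurance: only $169953.13 − $168640.46 = $1312.67 of this check is subject → $1312.67 × 0.01 = $13.13
Charity payroll deduction: $172.08
Gym membership: $169.51
Total deductions = $348.01 + $250.56 + $31.32 + $595.09 + $17.40 + $13.13 + $172.08 + $169.51 = $1597.10
Net pay = $3480.07 − $1597.10 = $1882.97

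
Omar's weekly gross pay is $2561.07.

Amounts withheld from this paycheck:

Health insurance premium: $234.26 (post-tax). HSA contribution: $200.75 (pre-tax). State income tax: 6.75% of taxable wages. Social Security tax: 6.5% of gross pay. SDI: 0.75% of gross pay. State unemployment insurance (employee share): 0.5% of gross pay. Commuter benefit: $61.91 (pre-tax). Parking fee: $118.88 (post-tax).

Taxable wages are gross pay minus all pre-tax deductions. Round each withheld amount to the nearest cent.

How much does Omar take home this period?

$1591.64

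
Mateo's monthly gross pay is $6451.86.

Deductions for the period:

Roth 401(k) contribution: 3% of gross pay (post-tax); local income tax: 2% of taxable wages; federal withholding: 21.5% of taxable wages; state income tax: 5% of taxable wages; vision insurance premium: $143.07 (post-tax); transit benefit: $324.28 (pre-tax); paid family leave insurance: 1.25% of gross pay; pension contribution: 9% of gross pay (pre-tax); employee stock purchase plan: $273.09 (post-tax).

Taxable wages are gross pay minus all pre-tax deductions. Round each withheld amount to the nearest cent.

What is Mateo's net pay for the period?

$3275.66

Transit benefit: $324.28
Pension contribution: $6451.86 × 0.09 = $580.67
Pre-tax total = $324.28 + $580.67 = $904.95
Taxable wages = $6451.86 − $904.95 = $5546.91
State income tax: $5546.91 × 0.05 = $277.35
Local income tax: $5546.91 × 0.02 = $110.94
Federal withholding: $5546.91 × 0.215 = $1192.59
Paid family leave insurance: $6451.86 × 0.0125 = $80.65
Employee stock purchase plan: $273.09
Roth 401(k) contribution: $6451.86 × 0.03 = $193.56
Vision insurance premium: $143.07
Total deductions = $324.28 + $580.67 + $277.35 + $110.94 + $1192.59 + $80.65 + $273.09 + $193.56 + $143.07 = $3176.20
Net pay = $6451.86 − $3176.20 = $3275.66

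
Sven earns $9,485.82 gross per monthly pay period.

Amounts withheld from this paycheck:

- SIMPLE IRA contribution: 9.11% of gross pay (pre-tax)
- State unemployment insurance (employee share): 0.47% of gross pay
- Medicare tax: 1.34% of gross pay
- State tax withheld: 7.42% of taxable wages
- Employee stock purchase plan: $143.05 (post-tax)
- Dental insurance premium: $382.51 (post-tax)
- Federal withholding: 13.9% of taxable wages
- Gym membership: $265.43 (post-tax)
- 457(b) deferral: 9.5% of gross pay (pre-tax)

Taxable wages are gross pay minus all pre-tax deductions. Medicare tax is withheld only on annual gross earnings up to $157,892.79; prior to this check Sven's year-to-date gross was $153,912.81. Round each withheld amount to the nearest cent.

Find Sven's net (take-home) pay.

457(b) deferral: $9,485.82 × 0.095 = $901.15
SIMPLE IRA contribution: $9,485.82 × 0.0911 = $864.16
Pre-tax total = $901.15 + $864.16 = $1,765.31
Taxable wages = $9,485.82 − $1,765.31 = $7,720.51
Federal withholding: $7,720.51 × 0.139 = $1,073.15
State tax withheld: $7,720.51 × 0.0742 = $572.86
State unemployment insurance (employee share): $9,485.82 × 0.0047 = $44.58
Medicare tax: only $157,892.79 − $153,912.81 = $3,979.98 of this check is subject → $3,979.98 × 0.0134 = $53.33
Employee stock purchase plan: $143.05
Dental insurance premium: $382.51
Gym membership: $265.43
Total deductions = $901.15 + $864.16 + $1,073.15 + $572.86 + $44.58 + $53.33 + $143.05 + $382.51 + $265.43 = $4,300.22
Net pay = $9,485.82 − $4,300.22 = $5,185.60

$5,185.60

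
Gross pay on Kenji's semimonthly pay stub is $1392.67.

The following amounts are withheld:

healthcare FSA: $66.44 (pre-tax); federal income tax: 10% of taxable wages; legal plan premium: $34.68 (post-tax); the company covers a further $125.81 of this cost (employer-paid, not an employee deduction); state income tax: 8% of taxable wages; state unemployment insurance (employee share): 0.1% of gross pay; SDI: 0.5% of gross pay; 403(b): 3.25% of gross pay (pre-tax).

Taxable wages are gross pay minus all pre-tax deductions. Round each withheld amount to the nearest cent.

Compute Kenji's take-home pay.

403(b): $1392.67 × 0.0325 = $45.26
Healthcare FSA: $66.44
Pre-tax total = $45.26 + $66.44 = $111.70
Taxable wages = $1392.67 − $111.70 = $1280.97
Federal income tax: $1280.97 × 0.1 = $128.10
State income tax: $1280.97 × 0.08 = $102.48
SDI: $1392.67 × 0.005 = $6.96
State unemployment insurance (employee share): $1392.67 × 0.001 = $1.39
Legal plan premium: $34.68
(Employer's $125.81 toward legal plan premium is not withheld from the employee.)
Total deductions = $45.26 + $66.44 + $128.10 + $102.48 + $6.96 + $1.39 + $34.68 = $385.31
Net pay = $1392.67 − $385.31 = $1007.36

$1007.36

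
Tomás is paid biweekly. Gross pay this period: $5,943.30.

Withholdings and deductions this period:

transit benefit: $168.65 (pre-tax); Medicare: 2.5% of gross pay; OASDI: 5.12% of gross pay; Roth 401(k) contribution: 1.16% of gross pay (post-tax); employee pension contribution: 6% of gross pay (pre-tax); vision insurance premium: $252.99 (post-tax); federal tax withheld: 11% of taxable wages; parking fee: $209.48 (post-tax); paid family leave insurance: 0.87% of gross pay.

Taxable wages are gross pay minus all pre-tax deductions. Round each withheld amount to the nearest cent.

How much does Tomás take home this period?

$3,786.06

Employee pension contribution: $5,943.30 × 0.06 = $356.60
Transit benefit: $168.65
Pre-tax total = $356.60 + $168.65 = $525.25
Taxable wages = $5,943.30 − $525.25 = $5,418.05
Federal tax withheld: $5,418.05 × 0.11 = $595.99
OASDI: $5,943.30 × 0.0512 = $304.30
Paid family leave insurance: $5,943.30 × 0.0087 = $51.71
Medicare: $5,943.30 × 0.025 = $148.58
Roth 401(k) contribution: $5,943.30 × 0.0116 = $68.94
Parking fee: $209.48
Vision insurance premium: $252.99
Total deductions = $356.60 + $168.65 + $595.99 + $304.30 + $51.71 + $148.58 + $68.94 + $209.48 + $252.99 = $2,157.24
Net pay = $5,943.30 − $2,157.24 = $3,786.06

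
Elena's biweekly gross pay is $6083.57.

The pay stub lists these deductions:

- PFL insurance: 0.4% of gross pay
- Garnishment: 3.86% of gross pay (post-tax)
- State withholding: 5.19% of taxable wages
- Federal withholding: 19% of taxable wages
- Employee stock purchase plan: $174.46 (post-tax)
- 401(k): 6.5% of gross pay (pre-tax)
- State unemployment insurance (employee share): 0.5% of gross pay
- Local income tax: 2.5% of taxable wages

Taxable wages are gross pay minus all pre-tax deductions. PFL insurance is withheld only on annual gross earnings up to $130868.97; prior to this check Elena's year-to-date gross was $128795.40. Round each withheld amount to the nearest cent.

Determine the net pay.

$3721.98

401(k): $6083.57 × 0.065 = $395.43
Taxable wages = $6083.57 − $395.43 = $5688.14
Local income tax: $5688.14 × 0.025 = $142.20
State withholding: $5688.14 × 0.0519 = $295.21
Federal withholding: $5688.14 × 0.19 = $1080.75
State unemployment insurance (employee share): $6083.57 × 0.005 = $30.42
PFL insurance: only $130868.97 − $128795.40 = $2073.57 of this check is subject → $2073.57 × 0.004 = $8.29
Garnishment: $6083.57 × 0.0386 = $234.83
Employee stock purchase plan: $174.46
Total deductions = $395.43 + $142.20 + $295.21 + $1080.75 + $30.42 + $8.29 + $234.83 + $174.46 = $2361.59
Net pay = $6083.57 − $2361.59 = $3721.98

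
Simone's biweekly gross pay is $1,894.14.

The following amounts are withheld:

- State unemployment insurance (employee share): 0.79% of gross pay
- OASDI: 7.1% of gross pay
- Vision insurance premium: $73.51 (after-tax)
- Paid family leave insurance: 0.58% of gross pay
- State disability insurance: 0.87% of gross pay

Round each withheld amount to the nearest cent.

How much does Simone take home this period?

OASDI: $1,894.14 × 0.071 = $134.48
State disability insurance: $1,894.14 × 0.0087 = $16.48
Paid family leave insurance: $1,894.14 × 0.0058 = $10.99
State unemployment insurance (employee share): $1,894.14 × 0.0079 = $14.96
Vision insurance premium: $73.51
Total deductions = $134.48 + $16.48 + $10.99 + $14.96 + $73.51 = $250.42
Net pay = $1,894.14 − $250.42 = $1,643.72

$1,643.72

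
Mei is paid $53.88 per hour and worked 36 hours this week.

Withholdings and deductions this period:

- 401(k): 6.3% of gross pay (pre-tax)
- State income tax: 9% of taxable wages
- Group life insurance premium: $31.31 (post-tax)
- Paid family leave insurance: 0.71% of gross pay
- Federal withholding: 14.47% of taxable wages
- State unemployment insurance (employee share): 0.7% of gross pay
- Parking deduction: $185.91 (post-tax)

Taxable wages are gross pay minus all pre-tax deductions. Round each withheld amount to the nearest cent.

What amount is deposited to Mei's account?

$1146.35

Gross pay: 36 × $53.88 = $1939.68
401(k): $1939.68 × 0.063 = $122.20
Taxable wages = $1939.68 − $122.20 = $1817.48
State income tax: $1817.48 × 0.09 = $163.57
Federal withholding: $1817.48 × 0.1447 = $262.99
Paid family leave insurance: $1939.68 × 0.0071 = $13.77
State unemployment insurance (employee share): $1939.68 × 0.007 = $13.58
Parking deduction: $185.91
Group life insurance premium: $31.31
Total deductions = $122.20 + $163.57 + $262.99 + $13.77 + $13.58 + $185.91 + $31.31 = $793.33
Net pay = $1939.68 − $793.33 = $1146.35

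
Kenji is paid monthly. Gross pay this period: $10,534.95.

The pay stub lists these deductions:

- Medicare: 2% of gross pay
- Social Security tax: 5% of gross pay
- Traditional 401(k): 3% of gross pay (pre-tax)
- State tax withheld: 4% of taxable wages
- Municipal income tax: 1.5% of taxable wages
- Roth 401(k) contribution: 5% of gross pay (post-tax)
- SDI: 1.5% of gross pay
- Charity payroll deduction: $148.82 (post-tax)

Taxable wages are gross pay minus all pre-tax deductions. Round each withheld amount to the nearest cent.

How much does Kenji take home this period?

$8,085.82

Traditional 401(k): $10,534.95 × 0.03 = $316.05
Taxable wages = $10,534.95 − $316.05 = $10,218.90
State tax withheld: $10,218.90 × 0.04 = $408.76
Municipal income tax: $10,218.90 × 0.015 = $153.28
Medicare: $10,534.95 × 0.02 = $210.70
Social Security tax: $10,534.95 × 0.05 = $526.75
SDI: $10,534.95 × 0.015 = $158.02
Roth 401(k) contribution: $10,534.95 × 0.05 = $526.75
Charity payroll deduction: $148.82
Total deductions = $316.05 + $408.76 + $153.28 + $210.70 + $526.75 + $158.02 + $526.75 + $148.82 = $2,449.13
Net pay = $10,534.95 − $2,449.13 = $8,085.82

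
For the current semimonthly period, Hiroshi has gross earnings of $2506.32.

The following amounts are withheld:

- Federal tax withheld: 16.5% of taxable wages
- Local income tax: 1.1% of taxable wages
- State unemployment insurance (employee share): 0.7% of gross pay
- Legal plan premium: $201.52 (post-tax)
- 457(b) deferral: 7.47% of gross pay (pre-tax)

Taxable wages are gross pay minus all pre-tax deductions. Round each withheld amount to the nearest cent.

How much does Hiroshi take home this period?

457(b) deferral: $2506.32 × 0.0747 = $187.22
Taxable wages = $2506.32 − $187.22 = $2319.10
Federal tax withheld: $2319.10 × 0.165 = $382.65
Local income tax: $2319.10 × 0.011 = $25.51
State unemployment insurance (employee share): $2506.32 × 0.007 = $17.54
Legal plan premium: $201.52
Total deductions = $187.22 + $382.65 + $25.51 + $17.54 + $201.52 = $814.44
Net pay = $2506.32 − $814.44 = $1691.88

$1691.88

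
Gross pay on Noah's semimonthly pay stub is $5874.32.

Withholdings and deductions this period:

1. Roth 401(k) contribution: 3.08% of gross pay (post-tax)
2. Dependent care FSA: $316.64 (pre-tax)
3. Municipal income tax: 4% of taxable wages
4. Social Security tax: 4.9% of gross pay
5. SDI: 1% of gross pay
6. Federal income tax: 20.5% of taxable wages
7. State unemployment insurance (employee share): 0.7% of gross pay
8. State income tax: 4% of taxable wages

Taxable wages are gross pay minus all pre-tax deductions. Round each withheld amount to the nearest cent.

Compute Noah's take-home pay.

Dependent care FSA: $316.64
Taxable wages = $5874.32 − $316.64 = $5557.68
Federal income tax: $5557.68 × 0.205 = $1139.32
State income tax: $5557.68 × 0.04 = $222.31
Municipal income tax: $5557.68 × 0.04 = $222.31
Social Security tax: $5874.32 × 0.049 = $287.84
State unemployment insurance (employee share): $5874.32 × 0.007 = $41.12
SDI: $5874.32 × 0.01 = $58.74
Roth 401(k) contribution: $5874.32 × 0.0308 = $180.93
Total deductions = $316.64 + $1139.32 + $222.31 + $222.31 + $287.84 + $41.12 + $58.74 + $180.93 = $2469.21
Net pay = $5874.32 − $2469.21 = $3405.11

$3405.11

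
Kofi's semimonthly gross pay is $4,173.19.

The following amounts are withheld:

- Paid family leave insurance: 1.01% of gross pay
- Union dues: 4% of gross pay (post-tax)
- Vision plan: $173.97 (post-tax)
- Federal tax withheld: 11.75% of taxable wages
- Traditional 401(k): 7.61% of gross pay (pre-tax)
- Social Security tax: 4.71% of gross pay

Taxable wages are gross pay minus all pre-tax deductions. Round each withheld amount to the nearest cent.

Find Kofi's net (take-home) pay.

$2,822.97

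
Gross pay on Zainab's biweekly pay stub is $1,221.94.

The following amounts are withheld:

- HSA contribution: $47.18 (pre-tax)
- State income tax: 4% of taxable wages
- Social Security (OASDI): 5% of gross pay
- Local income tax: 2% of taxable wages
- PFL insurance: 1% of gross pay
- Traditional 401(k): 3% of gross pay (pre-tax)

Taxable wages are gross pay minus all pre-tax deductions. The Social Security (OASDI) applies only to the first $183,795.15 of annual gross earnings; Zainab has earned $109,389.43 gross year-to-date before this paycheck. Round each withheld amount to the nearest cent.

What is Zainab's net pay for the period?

$996.50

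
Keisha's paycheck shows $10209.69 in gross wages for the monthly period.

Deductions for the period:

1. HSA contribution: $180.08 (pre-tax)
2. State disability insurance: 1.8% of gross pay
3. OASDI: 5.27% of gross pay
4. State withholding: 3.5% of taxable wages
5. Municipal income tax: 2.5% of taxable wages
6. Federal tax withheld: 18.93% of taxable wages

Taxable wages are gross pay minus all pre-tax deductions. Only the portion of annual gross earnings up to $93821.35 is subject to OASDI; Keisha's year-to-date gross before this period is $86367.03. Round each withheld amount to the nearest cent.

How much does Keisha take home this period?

HSA contribution: $180.08
Taxable wages = $10209.69 − $180.08 = $10029.61
Municipal income tax: $10029.61 × 0.025 = $250.74
State withholding: $10029.61 × 0.035 = $351.04
Federal tax withheld: $10029.61 × 0.1893 = $1898.61
State disability insurance: $10209.69 × 0.018 = $183.77
OASDI: only $93821.35 − $86367.03 = $7454.32 of this check is subject → $7454.32 × 0.0527 = $392.84
Total deductions = $180.08 + $250.74 + $351.04 + $1898.61 + $183.77 + $392.84 = $3257.08
Net pay = $10209.69 − $3257.08 = $6952.61

$6952.61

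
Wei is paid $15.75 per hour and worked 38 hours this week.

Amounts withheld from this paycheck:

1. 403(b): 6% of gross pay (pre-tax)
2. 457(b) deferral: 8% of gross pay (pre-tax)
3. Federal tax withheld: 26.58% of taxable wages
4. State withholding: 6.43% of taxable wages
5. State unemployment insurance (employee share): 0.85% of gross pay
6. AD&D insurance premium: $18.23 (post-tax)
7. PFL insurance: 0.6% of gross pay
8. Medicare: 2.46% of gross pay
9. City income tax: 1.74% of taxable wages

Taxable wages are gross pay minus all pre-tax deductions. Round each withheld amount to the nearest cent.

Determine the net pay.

$294.21

Gross pay: 38 × $15.75 = $598.50
403(b): $598.50 × 0.06 = $35.91
457(b) deferral: $598.50 × 0.08 = $47.88
Pre-tax total = $35.91 + $47.88 = $83.79
Taxable wages = $598.50 − $83.79 = $514.71
City income tax: $514.71 × 0.0174 = $8.96
Federal tax withheld: $514.71 × 0.2658 = $136.81
State withholding: $514.71 × 0.0643 = $33.10
PFL insurance: $598.50 × 0.006 = $3.59
Medicare: $598.50 × 0.0246 = $14.72
State unemployment insurance (employee share): $598.50 × 0.0085 = $5.09
AD&D insurance premium: $18.23
Total deductions = $35.91 + $47.88 + $8.96 + $136.81 + $33.10 + $3.59 + $14.72 + $5.09 + $18.23 = $304.29
Net pay = $598.50 − $304.29 = $294.21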